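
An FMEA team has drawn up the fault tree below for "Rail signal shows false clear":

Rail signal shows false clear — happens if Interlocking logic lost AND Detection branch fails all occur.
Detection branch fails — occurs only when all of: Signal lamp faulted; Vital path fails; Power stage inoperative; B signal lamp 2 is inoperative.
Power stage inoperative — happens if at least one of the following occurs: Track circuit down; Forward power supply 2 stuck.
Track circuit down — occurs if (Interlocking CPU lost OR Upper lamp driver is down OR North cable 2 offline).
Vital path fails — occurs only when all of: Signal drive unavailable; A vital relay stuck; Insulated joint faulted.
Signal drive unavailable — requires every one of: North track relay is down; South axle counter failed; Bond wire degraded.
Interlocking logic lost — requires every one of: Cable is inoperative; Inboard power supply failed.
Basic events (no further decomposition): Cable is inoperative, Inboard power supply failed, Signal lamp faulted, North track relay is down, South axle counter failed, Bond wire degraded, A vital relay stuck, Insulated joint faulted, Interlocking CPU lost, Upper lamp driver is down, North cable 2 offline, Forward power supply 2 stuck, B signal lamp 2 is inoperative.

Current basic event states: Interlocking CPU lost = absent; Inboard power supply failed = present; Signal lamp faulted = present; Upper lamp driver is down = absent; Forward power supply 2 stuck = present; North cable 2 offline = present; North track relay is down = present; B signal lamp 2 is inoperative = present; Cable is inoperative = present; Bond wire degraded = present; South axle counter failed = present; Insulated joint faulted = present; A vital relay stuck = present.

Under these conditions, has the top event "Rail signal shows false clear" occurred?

Yes

Interlocking logic lost [AND]: Cable is inoperative=occurs, Inboard power supply failed=occurs → all inputs occur → occurs.
Signal drive unavailable [AND]: North track relay is down=occurs, South axle counter failed=occurs, Bond wire degraded=occurs → all inputs occur → occurs.
Vital path fails [AND]: Signal drive unavailable=occurs, A vital relay stuck=occurs, Insulated joint faulted=occurs → all inputs occur → occurs.
Track circuit down [OR]: Interlocking CPU lost=not, Upper lamp driver is down=not, North cable 2 offline=occurs → at least one input occurs → occurs.
Power stage inoperative [OR]: Track circuit down=occurs, Forward power supply 2 stuck=occurs → at least one input occurs → occurs.
Detection branch fails [AND]: Signal lamp faulted=occurs, Vital path fails=occurs, Power stage inoperative=occurs, B signal lamp 2 is inoperative=occurs → all inputs occur → occurs.
Rail signal shows false clear [AND]: Interlocking logic lost=occurs, Detection branch fails=occurs → all inputs occur → occurs.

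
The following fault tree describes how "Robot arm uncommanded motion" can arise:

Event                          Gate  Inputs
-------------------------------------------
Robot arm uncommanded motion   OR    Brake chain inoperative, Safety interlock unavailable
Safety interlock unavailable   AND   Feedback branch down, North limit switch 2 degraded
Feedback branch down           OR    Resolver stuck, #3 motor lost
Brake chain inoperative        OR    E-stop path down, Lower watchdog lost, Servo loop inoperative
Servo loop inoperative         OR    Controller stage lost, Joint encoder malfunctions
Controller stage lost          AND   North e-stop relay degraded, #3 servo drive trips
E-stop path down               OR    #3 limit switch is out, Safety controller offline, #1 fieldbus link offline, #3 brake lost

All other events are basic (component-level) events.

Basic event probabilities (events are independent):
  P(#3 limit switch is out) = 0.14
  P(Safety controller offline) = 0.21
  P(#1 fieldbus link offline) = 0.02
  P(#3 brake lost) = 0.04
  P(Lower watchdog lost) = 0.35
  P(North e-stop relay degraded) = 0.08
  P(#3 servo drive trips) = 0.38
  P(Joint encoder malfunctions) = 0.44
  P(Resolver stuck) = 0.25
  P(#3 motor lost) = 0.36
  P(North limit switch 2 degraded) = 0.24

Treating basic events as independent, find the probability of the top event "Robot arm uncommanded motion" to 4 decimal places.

P(E-stop path down) [OR] = 1 − (1−0.14) × (1−0.21) × (1−0.02) × (1−0.04) = 0.360820
P(Controller stage lost) [AND] = 0.08 × 0.38 = 0.030400
P(Servo loop inoperative) [OR] = 1 − (1−0.030400) × (1−0.44) = 0.457024
P(Brake chain inoperative) [OR] = 1 − (1−0.360820) × (1−0.35) × (1−0.457024) = 0.774411
P(Feedback branch down) [OR] = 1 − (1−0.25) × (1−0.36) = 0.520000
P(Safety interlock unavailable) [AND] = 0.520000 × 0.24 = 0.124800
P(Robot arm uncommanded motion) [OR] = 1 − (1−0.774411) × (1−0.124800) = 0.802565
Rounded to 4 decimal places: P(Robot arm uncommanded motion) ≈ 0.8026.

0.8026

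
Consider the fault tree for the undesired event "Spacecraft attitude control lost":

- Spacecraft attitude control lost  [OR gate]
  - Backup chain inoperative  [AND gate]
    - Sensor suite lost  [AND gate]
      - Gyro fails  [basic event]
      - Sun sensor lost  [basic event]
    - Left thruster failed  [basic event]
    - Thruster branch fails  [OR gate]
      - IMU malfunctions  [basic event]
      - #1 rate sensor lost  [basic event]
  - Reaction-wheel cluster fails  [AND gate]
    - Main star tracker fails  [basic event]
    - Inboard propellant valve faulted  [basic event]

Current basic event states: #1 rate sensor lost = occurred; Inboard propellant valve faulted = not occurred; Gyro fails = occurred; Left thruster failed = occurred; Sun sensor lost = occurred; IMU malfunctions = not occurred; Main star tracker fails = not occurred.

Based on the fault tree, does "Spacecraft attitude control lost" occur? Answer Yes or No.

Sensor suite lost [AND]: Gyro fails=occurs, Sun sensor lost=occurs → all inputs occur → occurs.
Thruster branch fails [OR]: IMU malfunctions=not, #1 rate sensor lost=occurs → at least one input occurs → occurs.
Backup chain inoperative [AND]: Sensor suite lost=occurs, Left thruster failed=occurs, Thruster branch fails=occurs → all inputs occur → occurs.
Reaction-wheel cluster fails [AND]: Main star tracker fails=not, Inboard propellant valve faulted=not → not all inputs occur → does not occur.
Spacecraft attitude control lost [OR]: Backup chain inoperative=occurs, Reaction-wheel cluster fails=not → at least one input occurs → occurs.

Yes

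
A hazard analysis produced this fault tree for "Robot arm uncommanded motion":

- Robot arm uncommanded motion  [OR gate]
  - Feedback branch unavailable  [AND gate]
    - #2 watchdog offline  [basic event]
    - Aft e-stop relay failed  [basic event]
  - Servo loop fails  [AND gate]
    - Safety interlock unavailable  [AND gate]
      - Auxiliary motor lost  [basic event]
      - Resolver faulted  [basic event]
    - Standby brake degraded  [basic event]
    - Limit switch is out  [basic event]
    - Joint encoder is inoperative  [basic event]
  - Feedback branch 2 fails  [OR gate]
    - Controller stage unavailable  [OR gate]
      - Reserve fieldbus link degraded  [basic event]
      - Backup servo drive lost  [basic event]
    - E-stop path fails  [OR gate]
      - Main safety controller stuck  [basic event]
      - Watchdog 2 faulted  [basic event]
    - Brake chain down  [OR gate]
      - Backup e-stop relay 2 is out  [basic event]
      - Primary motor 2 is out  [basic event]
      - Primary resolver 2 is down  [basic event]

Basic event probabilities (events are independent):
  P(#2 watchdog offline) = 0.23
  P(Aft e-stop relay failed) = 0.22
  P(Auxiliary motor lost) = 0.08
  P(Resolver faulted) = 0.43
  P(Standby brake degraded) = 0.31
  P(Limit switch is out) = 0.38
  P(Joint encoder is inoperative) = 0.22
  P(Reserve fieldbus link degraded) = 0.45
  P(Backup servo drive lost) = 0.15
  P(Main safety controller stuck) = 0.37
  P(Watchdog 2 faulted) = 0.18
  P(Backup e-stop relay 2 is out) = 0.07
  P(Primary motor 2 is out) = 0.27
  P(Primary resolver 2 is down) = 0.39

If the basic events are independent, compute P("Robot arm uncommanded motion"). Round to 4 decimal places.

P(Feedback branch unavailable) [AND] = 0.23 × 0.22 = 0.050600
P(Safety interlock unavailable) [AND] = 0.08 × 0.43 = 0.034400
P(Servo loop fails) [AND] = 0.034400 × 0.31 × 0.38 × 0.22 = 0.000892
P(Controller stage unavailable) [OR] = 1 − (1−0.45) × (1−0.15) = 0.532500
P(E-stop path fails) [OR] = 1 − (1−0.37) × (1−0.18) = 0.483400
P(Brake chain down) [OR] = 1 − (1−0.07) × (1−0.27) × (1−0.39) = 0.585871
P(Feedback branch 2 fails) [OR] = 1 − (1−0.532500) × (1−0.483400) × (1−0.585871) = 0.899983
P(Robot arm uncommanded motion) [OR] = 1 − (1−0.050600) × (1−0.000892) × (1−0.899983) = 0.905129
Rounded to 4 decimal places: P(Robot arm uncommanded motion) ≈ 0.9051.

0.9051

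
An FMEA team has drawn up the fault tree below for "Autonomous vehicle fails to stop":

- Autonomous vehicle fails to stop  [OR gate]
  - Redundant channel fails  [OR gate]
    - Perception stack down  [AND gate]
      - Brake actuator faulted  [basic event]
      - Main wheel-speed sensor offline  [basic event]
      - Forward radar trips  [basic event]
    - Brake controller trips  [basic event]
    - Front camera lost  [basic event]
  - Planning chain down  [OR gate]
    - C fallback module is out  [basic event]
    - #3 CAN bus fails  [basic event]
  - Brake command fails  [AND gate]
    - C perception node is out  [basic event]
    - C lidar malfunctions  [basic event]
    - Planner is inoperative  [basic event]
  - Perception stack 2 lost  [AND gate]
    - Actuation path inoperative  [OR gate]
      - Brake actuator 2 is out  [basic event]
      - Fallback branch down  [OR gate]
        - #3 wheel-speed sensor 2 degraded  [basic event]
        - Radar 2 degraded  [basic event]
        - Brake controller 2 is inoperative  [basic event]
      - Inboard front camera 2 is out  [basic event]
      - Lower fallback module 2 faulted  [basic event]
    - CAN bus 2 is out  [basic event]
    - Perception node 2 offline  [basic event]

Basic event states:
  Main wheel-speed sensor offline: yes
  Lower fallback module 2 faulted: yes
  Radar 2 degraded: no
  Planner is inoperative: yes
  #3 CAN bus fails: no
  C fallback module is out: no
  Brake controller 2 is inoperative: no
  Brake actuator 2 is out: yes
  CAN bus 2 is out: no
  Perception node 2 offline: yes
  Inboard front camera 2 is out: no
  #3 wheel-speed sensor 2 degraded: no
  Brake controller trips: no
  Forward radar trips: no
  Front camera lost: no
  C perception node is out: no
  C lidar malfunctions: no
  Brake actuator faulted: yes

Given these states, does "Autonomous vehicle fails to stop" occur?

Perception stack down [AND]: Brake actuator faulted=occurs, Main wheel-speed sensor offline=occurs, Forward radar trips=not → not all inputs occur → does not occur.
Redundant channel fails [OR]: Perception stack down=not, Brake controller trips=not, Front camera lost=not → no input occurs → does not occur.
Planning chain down [OR]: C fallback module is out=not, #3 CAN bus fails=not → no input occurs → does not occur.
Brake command fails [AND]: C perception node is out=not, C lidar malfunctions=not, Planner is inoperative=occurs → not all inputs occur → does not occur.
Fallback branch down [OR]: #3 wheel-speed sensor 2 degraded=not, Radar 2 degraded=not, Brake controller 2 is inoperative=not → no input occurs → does not occur.
Actuation path inoperative [OR]: Brake actuator 2 is out=occurs, Fallback branch down=not, Inboard front camera 2 is out=not, Lower fallback module 2 faulted=occurs → at least one input occurs → occurs.
Perception stack 2 lost [AND]: Actuation path inoperative=occurs, CAN bus 2 is out=not, Perception node 2 offline=occurs → not all inputs occur → does not occur.
Autonomous vehicle fails to stop [OR]: Redundant channel fails=not, Planning chain down=not, Brake command fails=not, Perception stack 2 lost=not → no input occurs → does not occur.

No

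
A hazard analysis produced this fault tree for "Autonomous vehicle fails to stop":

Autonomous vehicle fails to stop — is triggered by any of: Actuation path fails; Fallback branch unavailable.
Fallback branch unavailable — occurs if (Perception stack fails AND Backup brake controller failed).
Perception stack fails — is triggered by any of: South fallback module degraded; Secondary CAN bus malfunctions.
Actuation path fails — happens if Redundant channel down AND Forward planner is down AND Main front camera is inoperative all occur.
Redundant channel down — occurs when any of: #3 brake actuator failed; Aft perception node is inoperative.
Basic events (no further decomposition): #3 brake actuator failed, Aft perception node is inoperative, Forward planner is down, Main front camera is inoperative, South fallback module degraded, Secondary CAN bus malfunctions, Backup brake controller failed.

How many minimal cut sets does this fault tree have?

4

Redundant channel down [OR]: union of children's cut sets → 2 cut set(s).
Actuation path fails [AND]: one cut set from each child combined → 2 × 1 × 1 = 2 cut set(s).
Perception stack fails [OR]: union of children's cut sets → 2 cut set(s).
Fallback branch unavailable [AND]: one cut set from each child combined → 2 × 1 = 2 cut set(s).
Autonomous vehicle fails to stop [OR]: union of children's cut sets → 4 cut set(s).
Minimal cut sets: {#3 brake actuator failed, Forward planner is down, Main front camera is inoperative}; {Aft perception node is inoperative, Forward planner is down, Main front camera is inoperative}; {Backup brake controller failed, South fallback module degraded}; {Backup brake controller failed, Secondary CAN bus malfunctions}.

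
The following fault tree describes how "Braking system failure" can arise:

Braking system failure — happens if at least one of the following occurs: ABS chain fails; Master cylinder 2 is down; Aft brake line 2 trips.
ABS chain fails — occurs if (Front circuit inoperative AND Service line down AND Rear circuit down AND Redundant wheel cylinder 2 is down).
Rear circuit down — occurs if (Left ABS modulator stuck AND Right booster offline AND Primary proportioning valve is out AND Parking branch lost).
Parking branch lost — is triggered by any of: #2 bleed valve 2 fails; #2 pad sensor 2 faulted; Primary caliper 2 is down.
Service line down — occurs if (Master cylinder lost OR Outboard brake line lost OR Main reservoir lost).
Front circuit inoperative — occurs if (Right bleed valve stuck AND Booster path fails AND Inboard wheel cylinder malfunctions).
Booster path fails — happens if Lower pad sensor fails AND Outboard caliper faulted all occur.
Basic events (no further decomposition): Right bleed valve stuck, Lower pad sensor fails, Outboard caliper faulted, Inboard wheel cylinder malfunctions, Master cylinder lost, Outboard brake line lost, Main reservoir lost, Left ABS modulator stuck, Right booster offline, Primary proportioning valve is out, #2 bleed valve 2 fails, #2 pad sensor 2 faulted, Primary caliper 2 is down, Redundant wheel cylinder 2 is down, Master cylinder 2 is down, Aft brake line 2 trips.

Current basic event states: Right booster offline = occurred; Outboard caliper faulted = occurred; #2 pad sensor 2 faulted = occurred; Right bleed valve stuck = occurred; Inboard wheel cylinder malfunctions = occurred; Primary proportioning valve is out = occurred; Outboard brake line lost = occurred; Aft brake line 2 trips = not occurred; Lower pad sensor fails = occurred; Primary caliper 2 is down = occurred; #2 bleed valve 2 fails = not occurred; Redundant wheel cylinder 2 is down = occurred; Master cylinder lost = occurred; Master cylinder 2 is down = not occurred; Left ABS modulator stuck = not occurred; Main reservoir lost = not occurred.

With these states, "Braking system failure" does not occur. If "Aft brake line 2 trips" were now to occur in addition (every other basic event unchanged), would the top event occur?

Counterfactual: set "Aft brake line 2 trips" to occurred.
Booster path fails [AND]: Lower pad sensor fails=occurs, Outboard caliper faulted=occurs → all inputs occur → occurs.
Front circuit inoperative [AND]: Right bleed valve stuck=occurs, Booster path fails=occurs, Inboard wheel cylinder malfunctions=occurs → all inputs occur → occurs.
Service line down [OR]: Master cylinder lost=occurs, Outboard brake line lost=occurs, Main reservoir lost=not → at least one input occurs → occurs.
Parking branch lost [OR]: #2 bleed valve 2 fails=not, #2 pad sensor 2 faulted=occurs, Primary caliper 2 is down=occurs → at least one input occurs → occurs.
Rear circuit down [AND]: Left ABS modulator stuck=not, Right booster offline=occurs, Primary proportioning valve is out=occurs, Parking branch lost=occurs → not all inputs occur → does not occur.
ABS chain fails [AND]: Front circuit inoperative=occurs, Service line down=occurs, Rear circuit down=not, Redundant wheel cylinder 2 is down=occurs → not all inputs occur → does not occur.
Braking system failure [OR]: ABS chain fails=not, Master cylinder 2 is down=not, Aft brake line 2 trips=occurs → at least one input occurs → occurs.

Yes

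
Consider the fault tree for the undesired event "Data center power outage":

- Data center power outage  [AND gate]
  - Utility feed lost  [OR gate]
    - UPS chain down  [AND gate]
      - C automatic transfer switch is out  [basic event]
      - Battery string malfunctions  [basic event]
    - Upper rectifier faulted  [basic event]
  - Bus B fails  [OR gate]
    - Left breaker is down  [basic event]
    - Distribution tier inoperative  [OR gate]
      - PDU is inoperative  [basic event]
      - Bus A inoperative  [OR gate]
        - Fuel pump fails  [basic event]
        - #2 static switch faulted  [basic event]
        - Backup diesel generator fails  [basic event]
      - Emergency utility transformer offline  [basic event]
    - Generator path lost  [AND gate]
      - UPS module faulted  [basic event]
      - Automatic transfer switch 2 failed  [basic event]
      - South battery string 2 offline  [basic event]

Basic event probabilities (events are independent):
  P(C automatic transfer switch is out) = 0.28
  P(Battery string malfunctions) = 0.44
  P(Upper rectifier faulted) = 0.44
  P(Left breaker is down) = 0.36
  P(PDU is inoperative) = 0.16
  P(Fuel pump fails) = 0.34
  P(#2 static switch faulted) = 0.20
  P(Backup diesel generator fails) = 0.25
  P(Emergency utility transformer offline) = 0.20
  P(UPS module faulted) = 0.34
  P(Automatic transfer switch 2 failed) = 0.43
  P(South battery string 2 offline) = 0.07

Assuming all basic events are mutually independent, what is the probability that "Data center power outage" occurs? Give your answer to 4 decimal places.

0.4232

P(UPS chain down) [AND] = 0.28 × 0.44 = 0.123200
P(Utility feed lost) [OR] = 1 − (1−0.123200) × (1−0.44) = 0.508992
P(Bus A inoperative) [OR] = 1 − (1−0.34) × (1−0.20) × (1−0.25) = 0.604000
P(Distribution tier inoperative) [OR] = 1 − (1−0.16) × (1−0.604000) × (1−0.20) = 0.733888
P(Generator path lost) [AND] = 0.34 × 0.43 × 0.07 = 0.010234
P(Bus B fails) [OR] = 1 − (1−0.36) × (1−0.733888) × (1−0.010234) = 0.831431
P(Data center power outage) [AND] = 0.508992 × 0.831431 = 0.423192
Rounded to 4 decimal places: P(Data center power outage) ≈ 0.4232.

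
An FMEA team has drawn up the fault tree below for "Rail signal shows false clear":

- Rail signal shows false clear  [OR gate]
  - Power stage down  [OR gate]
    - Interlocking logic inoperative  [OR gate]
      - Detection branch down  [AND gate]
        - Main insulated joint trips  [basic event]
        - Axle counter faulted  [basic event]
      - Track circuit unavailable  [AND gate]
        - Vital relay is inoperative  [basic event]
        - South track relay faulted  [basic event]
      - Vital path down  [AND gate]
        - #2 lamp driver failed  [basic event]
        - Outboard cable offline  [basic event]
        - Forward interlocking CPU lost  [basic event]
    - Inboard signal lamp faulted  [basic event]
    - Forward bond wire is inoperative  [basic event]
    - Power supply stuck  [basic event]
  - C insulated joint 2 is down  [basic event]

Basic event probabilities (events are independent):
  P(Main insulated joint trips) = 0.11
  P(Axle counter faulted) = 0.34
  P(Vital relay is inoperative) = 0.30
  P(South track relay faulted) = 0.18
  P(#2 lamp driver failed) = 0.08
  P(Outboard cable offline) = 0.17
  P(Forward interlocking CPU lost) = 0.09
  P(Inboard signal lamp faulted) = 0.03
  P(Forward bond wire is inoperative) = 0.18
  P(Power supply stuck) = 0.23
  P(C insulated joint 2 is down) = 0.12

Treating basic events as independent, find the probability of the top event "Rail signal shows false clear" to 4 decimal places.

0.5098

P(Detection branch down) [AND] = 0.11 × 0.34 = 0.037400
P(Track circuit unavailable) [AND] = 0.30 × 0.18 = 0.054000
P(Vital path down) [AND] = 0.08 × 0.17 × 0.09 = 0.001224
P(Interlocking logic inoperative) [OR] = 1 − (1−0.037400) × (1−0.054000) × (1−0.001224) = 0.090495
P(Power stage down) [OR] = 1 − (1−0.090495) × (1−0.03) × (1−0.18) × (1−0.23) = 0.442966
P(Rail signal shows false clear) [OR] = 1 − (1−0.442966) × (1−0.12) = 0.509810
Rounded to 4 decimal places: P(Rail signal shows false clear) ≈ 0.5098.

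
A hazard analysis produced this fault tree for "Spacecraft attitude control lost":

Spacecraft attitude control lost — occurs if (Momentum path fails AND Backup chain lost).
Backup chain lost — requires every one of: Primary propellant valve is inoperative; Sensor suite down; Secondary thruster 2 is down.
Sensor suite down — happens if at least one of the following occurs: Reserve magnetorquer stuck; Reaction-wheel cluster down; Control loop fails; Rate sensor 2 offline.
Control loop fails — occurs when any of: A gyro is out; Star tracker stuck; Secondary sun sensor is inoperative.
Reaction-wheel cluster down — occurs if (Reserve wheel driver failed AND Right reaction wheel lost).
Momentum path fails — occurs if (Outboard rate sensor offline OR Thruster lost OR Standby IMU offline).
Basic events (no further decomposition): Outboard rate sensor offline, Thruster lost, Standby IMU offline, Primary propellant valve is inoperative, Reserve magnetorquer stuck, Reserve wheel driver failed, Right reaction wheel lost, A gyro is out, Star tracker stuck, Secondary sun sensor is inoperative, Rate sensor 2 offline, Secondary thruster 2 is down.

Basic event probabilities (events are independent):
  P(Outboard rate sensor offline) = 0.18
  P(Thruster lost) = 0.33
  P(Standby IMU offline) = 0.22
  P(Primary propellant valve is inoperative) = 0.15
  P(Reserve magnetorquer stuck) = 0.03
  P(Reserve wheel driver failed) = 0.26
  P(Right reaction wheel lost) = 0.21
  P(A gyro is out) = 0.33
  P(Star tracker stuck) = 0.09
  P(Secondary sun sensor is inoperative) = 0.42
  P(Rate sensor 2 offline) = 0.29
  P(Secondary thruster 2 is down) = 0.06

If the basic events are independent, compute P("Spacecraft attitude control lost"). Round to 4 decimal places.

P(Momentum path fails) [OR] = 1 − (1−0.18) × (1−0.33) × (1−0.22) = 0.571468
P(Reaction-wheel cluster down) [AND] = 0.26 × 0.21 = 0.054600
P(Control loop fails) [OR] = 1 − (1−0.33) × (1−0.09) × (1−0.42) = 0.646374
P(Sensor suite down) [OR] = 1 − (1−0.03) × (1−0.054600) × (1−0.646374) × (1−0.29) = 0.769755
P(Backup chain lost) [AND] = 0.15 × 0.769755 × 0.06 = 0.006928
P(Spacecraft attitude control lost) [AND] = 0.571468 × 0.006928 = 0.003959
Rounded to 4 decimal places: P(Spacecraft attitude control lost) ≈ 0.0040.

0.0040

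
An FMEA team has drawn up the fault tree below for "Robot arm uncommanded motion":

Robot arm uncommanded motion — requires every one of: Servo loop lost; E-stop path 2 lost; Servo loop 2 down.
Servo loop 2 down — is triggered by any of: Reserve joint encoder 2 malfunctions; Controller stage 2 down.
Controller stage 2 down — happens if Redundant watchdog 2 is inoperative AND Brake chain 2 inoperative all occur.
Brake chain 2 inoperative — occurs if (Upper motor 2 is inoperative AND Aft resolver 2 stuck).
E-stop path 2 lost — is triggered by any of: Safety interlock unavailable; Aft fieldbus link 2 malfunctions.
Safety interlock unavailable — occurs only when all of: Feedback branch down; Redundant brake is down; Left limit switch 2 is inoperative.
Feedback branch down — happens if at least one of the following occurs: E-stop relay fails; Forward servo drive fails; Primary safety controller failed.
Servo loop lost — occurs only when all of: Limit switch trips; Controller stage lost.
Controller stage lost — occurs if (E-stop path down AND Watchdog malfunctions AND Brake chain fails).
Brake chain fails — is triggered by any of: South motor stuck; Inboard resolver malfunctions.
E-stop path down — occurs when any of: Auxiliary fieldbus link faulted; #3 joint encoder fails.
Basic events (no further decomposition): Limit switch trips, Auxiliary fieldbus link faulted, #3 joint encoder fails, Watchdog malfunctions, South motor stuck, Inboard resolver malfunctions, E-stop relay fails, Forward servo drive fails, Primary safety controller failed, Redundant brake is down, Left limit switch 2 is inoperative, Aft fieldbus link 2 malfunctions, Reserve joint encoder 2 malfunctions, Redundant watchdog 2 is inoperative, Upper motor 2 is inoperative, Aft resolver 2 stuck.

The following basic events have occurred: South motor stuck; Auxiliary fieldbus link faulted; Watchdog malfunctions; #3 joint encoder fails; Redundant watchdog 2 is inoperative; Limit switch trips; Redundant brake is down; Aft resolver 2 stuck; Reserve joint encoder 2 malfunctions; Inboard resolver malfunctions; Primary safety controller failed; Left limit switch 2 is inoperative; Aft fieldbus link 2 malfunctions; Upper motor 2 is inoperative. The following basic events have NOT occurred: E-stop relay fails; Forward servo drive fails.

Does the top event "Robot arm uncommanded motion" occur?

E-stop path down [OR]: Auxiliary fieldbus link faulted=occurs, #3 joint encoder fails=occurs → at least one input occurs → occurs.
Brake chain fails [OR]: South motor stuck=occurs, Inboard resolver malfunctions=occurs → at least one input occurs → occurs.
Controller stage lost [AND]: E-stop path down=occurs, Watchdog malfunctions=occurs, Brake chain fails=occurs → all inputs occur → occurs.
Servo loop lost [AND]: Limit switch trips=occurs, Controller stage lost=occurs → all inputs occur → occurs.
Feedback branch down [OR]: E-stop relay fails=not, Forward servo drive fails=not, Primary safety controller failed=occurs → at least one input occurs → occurs.
Safety interlock unavailable [AND]: Feedback branch down=occurs, Redundant brake is down=occurs, Left limit switch 2 is inoperative=occurs → all inputs occur → occurs.
E-stop path 2 lost [OR]: Safety interlock unavailable=occurs, Aft fieldbus link 2 malfunctions=occurs → at least one input occurs → occurs.
Brake chain 2 inoperative [AND]: Upper motor 2 is inoperative=occurs, Aft resolver 2 stuck=occurs → all inputs occur → occurs.
Controller stage 2 down [AND]: Redundant watchdog 2 is inoperative=occurs, Brake chain 2 inoperative=occurs → all inputs occur → occurs.
Servo loop 2 down [OR]: Reserve joint encoder 2 malfunctions=occurs, Controller stage 2 down=occurs → at least one input occurs → occurs.
Robot arm uncommanded motion [AND]: Servo loop lost=occurs, E-stop path 2 lost=occurs, Servo loop 2 down=occurs → all inputs occur → occurs.

Yes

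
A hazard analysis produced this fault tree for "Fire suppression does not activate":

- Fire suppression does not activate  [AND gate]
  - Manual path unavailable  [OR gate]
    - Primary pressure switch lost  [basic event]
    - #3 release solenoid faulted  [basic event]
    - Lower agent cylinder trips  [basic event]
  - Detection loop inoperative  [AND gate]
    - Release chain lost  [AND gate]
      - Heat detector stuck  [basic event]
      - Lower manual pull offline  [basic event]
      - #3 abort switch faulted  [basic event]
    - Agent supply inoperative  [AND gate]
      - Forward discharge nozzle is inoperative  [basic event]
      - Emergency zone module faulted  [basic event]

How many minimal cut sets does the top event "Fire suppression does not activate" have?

3

Manual path unavailable [OR]: union of children's cut sets → 3 cut set(s).
Release chain lost [AND]: one cut set from each child combined → 1 × 1 × 1 = 1 cut set(s).
Agent supply inoperative [AND]: one cut set from each child combined → 1 × 1 = 1 cut set(s).
Detection loop inoperative [AND]: one cut set from each child combined → 1 × 1 = 1 cut set(s).
Fire suppression does not activate [AND]: one cut set from each child combined → 3 × 1 = 3 cut set(s).
Minimal cut sets: {#3 abort switch faulted, Emergency zone module faulted, Forward discharge nozzle is inoperative, Heat detector stuck, Lower manual pull offline, Primary pressure switch lost}; {#3 abort switch faulted, #3 release solenoid faulted, Emergency zone module faulted, Forward discharge nozzle is inoperative, Heat detector stuck, Lower manual pull offline}; {#3 abort switch faulted, Emergency zone module faulted, Forward discharge nozzle is inoperative, Heat detector stuck, Lower agent cylinder trips, Lower manual pull offline}.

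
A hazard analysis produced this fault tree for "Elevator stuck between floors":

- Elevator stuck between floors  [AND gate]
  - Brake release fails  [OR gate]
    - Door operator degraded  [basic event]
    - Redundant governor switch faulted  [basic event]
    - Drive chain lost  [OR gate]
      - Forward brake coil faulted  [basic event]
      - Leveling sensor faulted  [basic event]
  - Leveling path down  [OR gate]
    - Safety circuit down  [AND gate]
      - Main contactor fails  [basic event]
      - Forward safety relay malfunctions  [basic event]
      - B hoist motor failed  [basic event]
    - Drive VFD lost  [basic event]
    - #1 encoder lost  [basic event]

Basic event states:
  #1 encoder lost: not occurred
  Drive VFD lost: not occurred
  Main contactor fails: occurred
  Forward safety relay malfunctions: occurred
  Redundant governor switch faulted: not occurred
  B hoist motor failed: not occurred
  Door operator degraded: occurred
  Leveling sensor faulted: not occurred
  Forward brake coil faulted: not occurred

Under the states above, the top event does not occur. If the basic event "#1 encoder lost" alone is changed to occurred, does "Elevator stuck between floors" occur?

Counterfactual: set "#1 encoder lost" to occurred.
Drive chain lost [OR]: Forward brake coil faulted=not, Leveling sensor faulted=not → no input occurs → does not occur.
Brake release fails [OR]: Door operator degraded=occurs, Redundant governor switch faulted=not, Drive chain lost=not → at least one input occurs → occurs.
Safety circuit down [AND]: Main contactor fails=occurs, Forward safety relay malfunctions=occurs, B hoist motor failed=not → not all inputs occur → does not occur.
Leveling path down [OR]: Safety circuit down=not, Drive VFD lost=not, #1 encoder lost=occurs → at least one input occurs → occurs.
Elevator stuck between floors [AND]: Brake release fails=occurs, Leveling path down=occurs → all inputs occur → occurs.

Yes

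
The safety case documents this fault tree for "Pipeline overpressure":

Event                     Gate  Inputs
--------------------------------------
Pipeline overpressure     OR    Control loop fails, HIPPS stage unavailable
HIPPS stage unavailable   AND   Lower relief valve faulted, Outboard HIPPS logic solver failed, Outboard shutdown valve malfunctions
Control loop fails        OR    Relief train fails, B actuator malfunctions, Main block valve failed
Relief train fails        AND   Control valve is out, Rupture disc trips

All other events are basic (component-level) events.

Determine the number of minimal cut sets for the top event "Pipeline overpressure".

4

Relief train fails [AND]: one cut set from each child combined → 1 × 1 = 1 cut set(s).
Control loop fails [OR]: union of children's cut sets → 3 cut set(s).
HIPPS stage unavailable [AND]: one cut set from each child combined → 1 × 1 × 1 = 1 cut set(s).
Pipeline overpressure [OR]: union of children's cut sets → 4 cut set(s).
Minimal cut sets: {Control valve is out, Rupture disc trips}; {B actuator malfunctions}; {Main block valve failed}; {Lower relief valve faulted, Outboard HIPPS logic solver failed, Outboard shutdown valve malfunctions}.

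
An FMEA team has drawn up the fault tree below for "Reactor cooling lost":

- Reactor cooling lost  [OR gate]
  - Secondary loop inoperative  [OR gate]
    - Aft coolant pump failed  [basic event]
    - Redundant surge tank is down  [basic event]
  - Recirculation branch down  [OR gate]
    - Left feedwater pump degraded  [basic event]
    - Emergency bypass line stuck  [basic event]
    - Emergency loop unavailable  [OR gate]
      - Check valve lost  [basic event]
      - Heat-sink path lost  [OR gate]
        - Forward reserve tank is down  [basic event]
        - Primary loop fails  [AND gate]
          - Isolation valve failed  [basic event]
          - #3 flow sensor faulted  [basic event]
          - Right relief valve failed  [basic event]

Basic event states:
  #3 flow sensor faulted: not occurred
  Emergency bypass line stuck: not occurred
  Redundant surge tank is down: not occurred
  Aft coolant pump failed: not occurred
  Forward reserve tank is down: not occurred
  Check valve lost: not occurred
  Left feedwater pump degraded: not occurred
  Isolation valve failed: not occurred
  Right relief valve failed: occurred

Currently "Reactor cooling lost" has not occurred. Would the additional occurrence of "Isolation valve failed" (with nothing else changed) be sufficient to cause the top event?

No

Counterfactual: set "Isolation valve failed" to occurred.
Secondary loop inoperative [OR]: Aft coolant pump failed=not, Redundant surge tank is down=not → no input occurs → does not occur.
Primary loop fails [AND]: Isolation valve failed=occurs, #3 flow sensor faulted=not, Right relief valve failed=occurs → not all inputs occur → does not occur.
Heat-sink path lost [OR]: Forward reserve tank is down=not, Primary loop fails=not → no input occurs → does not occur.
Emergency loop unavailable [OR]: Check valve lost=not, Heat-sink path lost=not → no input occurs → does not occur.
Recirculation branch down [OR]: Left feedwater pump degraded=not, Emergency bypass line stuck=not, Emergency loop unavailable=not → no input occurs → does not occur.
Reactor cooling lost [OR]: Secondary loop inoperative=not, Recirculation branch down=not → no input occurs → does not occur.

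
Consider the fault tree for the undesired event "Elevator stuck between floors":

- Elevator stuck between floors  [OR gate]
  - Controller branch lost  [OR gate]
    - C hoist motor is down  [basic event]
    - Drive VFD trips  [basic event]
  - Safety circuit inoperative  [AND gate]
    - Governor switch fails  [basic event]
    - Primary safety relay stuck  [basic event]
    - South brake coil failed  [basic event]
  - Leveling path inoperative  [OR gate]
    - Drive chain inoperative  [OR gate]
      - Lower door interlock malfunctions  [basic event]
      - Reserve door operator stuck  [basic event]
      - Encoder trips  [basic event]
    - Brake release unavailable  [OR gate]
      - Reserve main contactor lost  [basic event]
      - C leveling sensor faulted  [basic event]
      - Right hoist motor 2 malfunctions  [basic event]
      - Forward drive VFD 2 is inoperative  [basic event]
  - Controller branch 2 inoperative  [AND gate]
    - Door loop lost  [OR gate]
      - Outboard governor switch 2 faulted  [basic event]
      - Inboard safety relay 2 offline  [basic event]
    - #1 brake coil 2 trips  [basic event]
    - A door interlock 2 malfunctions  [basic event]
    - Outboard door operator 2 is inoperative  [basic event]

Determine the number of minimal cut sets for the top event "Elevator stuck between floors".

12

Controller branch lost [OR]: union of children's cut sets → 2 cut set(s).
Safety circuit inoperative [AND]: one cut set from each child combined → 1 × 1 × 1 = 1 cut set(s).
Drive chain inoperative [OR]: union of children's cut sets → 3 cut set(s).
Brake release unavailable [OR]: union of children's cut sets → 4 cut set(s).
Leveling path inoperative [OR]: union of children's cut sets → 7 cut set(s).
Door loop lost [OR]: union of children's cut sets → 2 cut set(s).
Controller branch 2 inoperative [AND]: one cut set from each child combined → 2 × 1 × 1 × 1 = 2 cut set(s).
Elevator stuck between floors [OR]: union of children's cut sets → 12 cut set(s).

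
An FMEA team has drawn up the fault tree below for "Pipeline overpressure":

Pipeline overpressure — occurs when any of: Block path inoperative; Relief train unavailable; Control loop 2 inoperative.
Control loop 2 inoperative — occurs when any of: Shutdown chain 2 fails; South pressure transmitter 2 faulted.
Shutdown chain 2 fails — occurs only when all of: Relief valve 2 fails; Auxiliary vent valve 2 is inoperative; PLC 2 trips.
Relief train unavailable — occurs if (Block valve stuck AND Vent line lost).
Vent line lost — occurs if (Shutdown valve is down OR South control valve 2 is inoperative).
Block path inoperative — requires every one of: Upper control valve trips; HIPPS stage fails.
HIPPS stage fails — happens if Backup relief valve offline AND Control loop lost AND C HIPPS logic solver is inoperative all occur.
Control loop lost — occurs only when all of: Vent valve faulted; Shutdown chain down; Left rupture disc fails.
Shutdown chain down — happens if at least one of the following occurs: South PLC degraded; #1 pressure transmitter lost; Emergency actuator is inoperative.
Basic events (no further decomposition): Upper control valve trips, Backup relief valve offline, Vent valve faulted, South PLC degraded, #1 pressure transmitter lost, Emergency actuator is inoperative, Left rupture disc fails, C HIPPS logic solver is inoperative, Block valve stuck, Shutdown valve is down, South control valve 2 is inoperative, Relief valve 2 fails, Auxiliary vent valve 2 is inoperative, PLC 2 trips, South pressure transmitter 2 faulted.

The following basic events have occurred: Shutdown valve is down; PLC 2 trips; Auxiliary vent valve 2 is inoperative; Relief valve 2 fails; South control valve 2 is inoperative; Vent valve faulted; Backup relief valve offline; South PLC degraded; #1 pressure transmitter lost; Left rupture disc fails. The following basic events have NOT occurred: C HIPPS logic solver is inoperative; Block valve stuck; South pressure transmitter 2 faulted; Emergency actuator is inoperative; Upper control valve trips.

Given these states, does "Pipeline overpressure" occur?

Yes

Shutdown chain down [OR]: South PLC degraded=occurs, #1 pressure transmitter lost=occurs, Emergency actuator is inoperative=not → at least one input occurs → occurs.
Control loop lost [AND]: Vent valve faulted=occurs, Shutdown chain down=occurs, Left rupture disc fails=occurs → all inputs occur → occurs.
HIPPS stage fails [AND]: Backup relief valve offline=occurs, Control loop lost=occurs, C HIPPS logic solver is inoperative=not → not all inputs occur → does not occur.
Block path inoperative [AND]: Upper control valve trips=not, HIPPS stage fails=not → not all inputs occur → does not occur.
Vent line lost [OR]: Shutdown valve is down=occurs, South control valve 2 is inoperative=occurs → at least one input occurs → occurs.
Relief train unavailable [AND]: Block valve stuck=not, Vent line lost=occurs → not all inputs occur → does not occur.
Shutdown chain 2 fails [AND]: Relief valve 2 fails=occurs, Auxiliary vent valve 2 is inoperative=occurs, PLC 2 trips=occurs → all inputs occur → occurs.
Control loop 2 inoperative [OR]: Shutdown chain 2 fails=occurs, South pressure transmitter 2 faulted=not → at least one input occurs → occurs.
Pipeline overpressure [OR]: Block path inoperative=not, Relief train unavailable=not, Control loop 2 inoperative=occurs → at least one input occurs → occurs.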